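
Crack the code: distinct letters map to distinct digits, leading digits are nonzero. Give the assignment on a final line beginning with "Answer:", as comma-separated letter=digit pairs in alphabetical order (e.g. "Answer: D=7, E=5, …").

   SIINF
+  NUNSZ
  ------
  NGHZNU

Step 1. [N] N is the leading digit of a 6-digit sum of two 5-digit numbers; the final carry is exactly 1, so N=1.
Step 2. [col 1: F + Z ≡ U (mod 10)] column 1 (F + Z ≡ U (mod 10), carry-in 0) doesn't pin U yet; pick U=3 and continue. So U=3.
Step 3. [col 1: F + Z ≡ U (mod 10)] no forcing yet in column 1 (carry-in 0); Z=7 is free and consistent — try it, so Z=7.
Step 4. [col 1: F + Z ≡ U (mod 10)] column 1: given Z=7, U=3, carry-in 0, and digits 1,3,7 already taken and all letters distinct, F+Z≡U (mod 10) forces F=6, so F=6.
Step 5. [col 2: N + S ≡ N (mod 10)] from column 2 (N=1, carry-in 1, digits 1,3,6,7 already taken and all letters distinct): S must equal 9 ⇒ S=9.
Step 6. [col 3: I + N ≡ Z (mod 10)] column 3 reads I+N+carry(1)=Z with N=1, Z=7; with digits 1,3,6,7,9 already taken and all letters distinct, the only value for I is 5, so I=5.
Step 7. [col 4: I + U ≡ H (mod 10)] column 4 reads I+U+carry(0)=H with I=5, U=3; with digits 1,3,5,6,7,9 already taken and all letters distinct, the only value for H is 8. So H=8.
Step 8. [col 5: S + N ≡ G (mod 10)] from column 5 (S=9, N=1, carry-in 0, digits 1,3,5,6,7,8,9 already taken and all letters distinct): G must equal 0. So G=0.

Answer: F=6, G=0, H=8, I=5, N=1, S=9, U=3, Z=7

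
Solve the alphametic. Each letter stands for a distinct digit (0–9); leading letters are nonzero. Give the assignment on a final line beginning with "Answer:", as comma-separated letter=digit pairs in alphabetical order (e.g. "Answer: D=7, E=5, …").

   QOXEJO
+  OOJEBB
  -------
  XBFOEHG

Step 1. [col 1: O + B ≡ G (mod 10)] no forcing yet in column 1 (carry-in 0); O=7 is free and consistent — try it. So O=7.
Step 2. [col 1: O + B ≡ G (mod 10)] no forcing yet in column 1 (carry-in 0); B=6 is free and consistent — try it. So B=6.
Step 3. [X] the sum has 7 digits but both addends have 6; that extra leading digit X is the final carry, namely 1. So X=1.
Step 4. [col 1: O + B ≡ G (mod 10)] column 1: given O=7, B=6, carry-in 0, and digits 1,6,7 already taken and all letters distinct, O+B≡G (mod 10) forces G=3, so G=3.
Step 5. [col 2: J + B ≡ H (mod 10)] column 2 (J + B ≡ H (mod 10), carry-in 1) doesn't pin H yet; pick H=2 and continue ⇒ H=2.
Step 6. [col 2: J + B ≡ H (mod 10)] column 2: given B=6, H=2, carry-in 1, and digits 1,2,3,6,7 already taken and all letters distinct, J+B≡H (mod 10) forces J=5. So J=5.
Step 7. [col 3: E + E ≡ E (mod 10)] column 3 reads E+E+carry(1)=E with nothing yet; with digits 1,2,3,5,6,7 already taken and all letters distinct, the only value for E is 9. So E=9.
Step 8. [col 5: O + O ≡ F (mod 10)] from column 5 (O=7, carry-in 0, digits 1,2,3,5,6,7,9 already taken and all letters distinct): F must equal 4, so F=4.
Step 9. [col 6: Q + O ≡ B (mod 10)] from column 6 (O=7, B=6, carry-in 1, digits 1,2,3,4,5,6,7,9 already taken and all letters distinct): Q must equal 8, so Q=8.

Answer: B=6, E=9, F=4, G=3, H=2, J=5, O=7, Q=8, X=1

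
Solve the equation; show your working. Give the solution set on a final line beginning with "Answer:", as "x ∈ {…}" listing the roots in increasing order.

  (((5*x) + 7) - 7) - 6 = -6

Step 1. [(((5*x) + 7) - 7) - 6 = -6] -6 is outermost — add 6 both sides ⇒ sub: ((5*x) + 7) - 7 = 0.
Step 2. [((5*x) + 7) - 7 = 0] add 7: x sits inside (… - 7), so sub: (5*x) + 7 = 7.
Step 3. [(5*x) + 7 = 7] 7 comes off first (subtract 7) ⇒ sub: 5*x = 0.
Step 4. [5*x = 0] 5·(inner) — divide through by 5. So div: x = 0.

Answer: x ∈ {0}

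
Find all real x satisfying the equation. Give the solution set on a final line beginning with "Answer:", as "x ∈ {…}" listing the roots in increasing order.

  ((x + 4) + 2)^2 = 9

Step 1. [((x + 4) + 2)^2 = 9] √ both sides: 9 ≥ 0 gives two branches ⇒ sqrt: (x + 4) + 2 = 3 or -3.
Step 2. [(x + 4) + 2 = 3 or -3] peel the +2: subtract 2 from each side ⇒ sub: x + 4 = 1 or -5.
Step 3. [x + 4 = 1 or -5] +4 is outermost — subtract 4 both sides. So sub: x = -3 or -9.

Answer: x ∈ {-9, -3}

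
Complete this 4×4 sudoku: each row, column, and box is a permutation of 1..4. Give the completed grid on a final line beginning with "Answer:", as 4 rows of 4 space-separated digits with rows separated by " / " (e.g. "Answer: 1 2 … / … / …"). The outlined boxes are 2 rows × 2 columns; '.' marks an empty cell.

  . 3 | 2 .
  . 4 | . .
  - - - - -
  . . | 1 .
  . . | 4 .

Step 1. [r3c2∈{2}] nothing but 2 survives at r3c2. So r3c2=2.
Step 2. [r3c4∈{3}] r3c4 has the single candidate 3. So r3c4=3.
Step 3. [r1c1∈{1}] r1c1 is down to just 1, so r1c1=1.
Step 4. [r2c1∈{2}] r2c1 is down to just 2. So r2c1=2.
Step 5. [r1c4∈{4}] only 4 remains possible at r1c4 ⇒ r1c4=4.
Step 6. [r3c1∈{4}] only 4 remains possible at r3c1 ⇒ r3c1=4.
Step 7. [r2c4∈{1}] r2c4's peers cover all but 1 ⇒ r2c4=1.
Step 8. [r4c2∈{1}] r4c2's peers cover all but 1. So r4c2=1.
Step 9. [r2c3∈{3}] nothing but 3 survives at r2c3, so r2c3=3.
Step 10. [r4c1∈{3}] r4c1 is down to just 3, so r4c1=3.
Step 11. [r4c4∈{2}] only 2 remains possible at r4c4, so r4c4=2.

Answer: 1 3 2 4 / 2 4 3 1 / 4 2 1 3 / 3 1 4 2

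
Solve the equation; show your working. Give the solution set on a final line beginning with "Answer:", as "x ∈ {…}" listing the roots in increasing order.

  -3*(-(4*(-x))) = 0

Step 1. [-3*(-(4*(-x))) = 0] leading coefficient -3: divide by -3 ⇒ div: -(4*(-x)) = 0.
Step 2. [-(4*(-x)) = 0] LHS negated; negate both sides, so neg: 4*(-x) = 0.
Step 3. [4*(-x) = 0] 4·(inner) — divide through by 4 ⇒ div: -x = 0.
Step 4. [-x = 0] leading − — multiply by −1, so neg: x = 0.

Answer: x ∈ {0}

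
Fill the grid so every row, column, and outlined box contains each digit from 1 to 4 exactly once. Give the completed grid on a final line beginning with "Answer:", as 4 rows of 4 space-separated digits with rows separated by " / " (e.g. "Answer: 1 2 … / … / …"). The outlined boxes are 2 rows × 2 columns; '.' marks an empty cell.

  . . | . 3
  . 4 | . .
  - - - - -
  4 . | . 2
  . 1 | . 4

Step 1. [r4c1∈{2,3}] 2 has one home in row 4: r4c1. So r4c1=2.
Step 2. [r2c4∈{1}] r2c4's peers cover all but 1. So r2c4=1.
Step 3. [r2c3∈{2}] r2c3 has the single candidate 2. So r2c3=2.
Step 4. [r3c3∈{1,3}] 1 has one home in row 3: r3c3, so r3c3=1.
Step 5. [r4c3∈{3}] r4c3 is down to just 3. So r4c3=3.
Step 6. [r1c2∈{2}] nothing but 2 survives at r1c2 ⇒ r1c2=2.
Step 7. [r1c3∈{4}] only 4 remains possible at r1c3. So r1c3=4.
Step 8. [r1c1∈{1}] r1c1 has the single candidate 1 ⇒ r1c1=1.
Step 9. [r3c2∈{3}] nothing but 3 survives at r3c2 ⇒ r3c2=3.
Step 10. [r2c1∈{3}] r2c1 is down to just 3 ⇒ r2c1=3.

Answer: 1 2 4 3 / 3 4 2 1 / 4 3 1 2 / 2 1 3 4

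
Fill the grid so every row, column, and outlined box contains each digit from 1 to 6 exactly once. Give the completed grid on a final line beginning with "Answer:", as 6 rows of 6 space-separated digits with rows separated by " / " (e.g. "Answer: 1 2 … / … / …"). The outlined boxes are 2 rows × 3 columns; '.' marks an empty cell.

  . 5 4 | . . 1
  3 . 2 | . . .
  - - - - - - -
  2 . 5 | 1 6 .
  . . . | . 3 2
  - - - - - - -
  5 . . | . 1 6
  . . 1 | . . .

Step 1. [r6c6∈{3,4,5}] col 6 places 3 nowhere but r6c6, so r6c6=3.
Step 2. [r1c1∈{6}] r1c1 has the single candidate 6 ⇒ r1c1=6.
Step 3. [r6c1∈{4}] only 4 remains possible at r6c1 ⇒ r6c1=4.
Step 4. [r2c6∈{4,5}] r2c6 is the only open cell in col 6 admitting 5 ⇒ r2c6=5.
Step 5. [r5c4∈{2,4}] in row 5, 4 fits only at r5c4. So r5c4=4.
Step 6. [r4c2∈{1,4,6}] in row 4, 4 fits only at r4c2. So r4c2=4.
Step 7. [r1c5∈{2}] r1c5 has the single candidate 2. So r1c5=2.
Step 8. [r6c4∈{2,5}] col 4 places 2 nowhere but r6c4. So r6c4=2.
Step 9. [r5c3∈{3}] only 3 remains possible at r5c3. So r5c3=3.
Step 10. [r2c5∈{4}] r2c5 is down to just 4, so r2c5=4.
Step 11. [r4c4∈{5}] only 5 remains possible at r4c4, so r4c4=5.
Step 12. [r4c3∈{6}] r4c3 is down to just 6, so r4c3=6.
Step 13. [r2c4∈{6}] r2c4 has the single candidate 6 ⇒ r2c4=6.
Step 14. [r4c1∈{1}] r4c1 has the single candidate 1 ⇒ r4c1=1.
Step 15. [r6c2∈{6}] r6c2's peers cover all but 6 ⇒ r6c2=6.
Step 16. [r3c2∈{3}] r3c2's peers cover all but 3 ⇒ r3c2=3.
Step 17. [r3c6∈{4}] r3c6's peers cover all but 4 ⇒ r3c6=4.
Step 18. [r1c4∈{3}] r1c4 is down to just 3, so r1c4=3.
Step 19. [r6c5∈{5}] r6c5's peers cover all but 5. So r6c5=5.
Step 20. [r5c2∈{2}] nothing but 2 survives at r5c2, so r5c2=2.
Step 21. [r2c2∈{1}] r2c2 is down to just 1, so r2c2=1.

Answer: 6 5 4 3 2 1 / 3 1 2 6 4 5 / 2 3 5 1 6 4 / 1 4 6 5 3 2 / 5 2 3 4 1 6 / 4 6 1 2 5 3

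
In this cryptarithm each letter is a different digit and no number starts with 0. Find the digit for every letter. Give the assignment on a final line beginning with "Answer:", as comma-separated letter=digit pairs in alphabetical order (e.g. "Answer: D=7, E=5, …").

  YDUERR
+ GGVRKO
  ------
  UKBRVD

Step 1. [col 1: R + O ≡ D (mod 10)] column 1 (R + O ≡ D (mod 10), carry-in 0) doesn't pin D yet; pick D=2 and continue, so D=2.
Step 2. [col 1: R + O ≡ D (mod 10)] R=3 is one option consistent with column 1 (R + O ≡ D (mod 10), carry-in 0) — take it, so R=3.
Step 3. [col 1: R + O ≡ D (mod 10)] column 1: given R=3, D=2, carry-in 0, and digits 2,3 already taken and all letters distinct, R+O≡D (mod 10) forces O=9 ⇒ O=9.
Step 4. [col 2: R + K ≡ V (mod 10)] K=4 is one option consistent with column 2 (R + K ≡ V (mod 10), carry-in 1) — take it. So K=4.
Step 5. [col 2: R + K ≡ V (mod 10)] column 2 reads R+K+carry(1)=V with R=3, K=4; with digits 2,3,4,9 already taken and all letters distinct, the only value for V is 8, so V=8.
Step 6. [col 3: E + R ≡ R (mod 10)] column 3 reads E+R+carry(0)=R with R=3; with digits 2,3,4,8,9 already taken and all letters distinct, the only value for E is 0, so E=0.
Step 7. [col 4: U + V ≡ B (mod 10)] from column 4 (V=8, carry-in 0, digits 0,2,3,4,8,9 already taken and all letters distinct): B must equal 5, so B=5.
Step 8. [col 4: U + V ≡ B (mod 10)] column 4 reads U+V+carry(0)=B with V=8, B=5; with digits 0,2,3,4,5,8,9 already taken and all letters distinct, the only value for U is 7, so U=7.
Step 9. [col 5: D + G ≡ K (mod 10)] column 5: given D=2, K=4, carry-in 1, and digits 0,2,3,4,5,7,8,9 already taken and all letters distinct, D+G≡K (mod 10) forces G=1, so G=1.
Step 10. [col 6: Y + G ≡ U (mod 10)] column 6 reads Y+G+carry(0)=U with G=1, U=7; with digits 0,1,2,3,4,5,7,8,9 already taken and all letters distinct, the only value for Y is 6, so Y=6.

Answer: B=5, D=2, E=0, G=1, K=4, O=9, R=3, U=7, V=8, Y=6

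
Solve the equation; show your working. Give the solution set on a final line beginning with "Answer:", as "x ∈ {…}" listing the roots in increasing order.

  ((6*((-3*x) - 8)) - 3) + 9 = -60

Step 1. [((6*((-3*x) - 8)) - 3) + 9 = -60] the outer +9 inverts by subtracting 9 ⇒ sub: (6*((-3*x) - 8)) - 3 = -69.
Step 2. [(6*((-3*x) - 8)) - 3 = -69] -3 is outermost — add 3 both sides. So sub: 6*((-3*x) - 8) = -66.
Step 3. [6*((-3*x) - 8) = -66] 6 out front; divide by 6, so div: (-3*x) - 8 = -11.
Step 4. [(-3*x) - 8 = -11] add 8: x sits inside (… - 8), so sub: -3*x = -3.
Step 5. [-3*x = -3] LHS = -3·(…); ÷-3 both sides. So div: x = 1.

Answer: x ∈ {1}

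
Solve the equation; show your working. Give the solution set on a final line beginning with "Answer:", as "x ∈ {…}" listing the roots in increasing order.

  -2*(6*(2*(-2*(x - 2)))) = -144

Step 1. [-2*(6*(2*(-2*(x - 2)))) = -144] LHS = -2·(…); ÷-2 both sides, so div: 6*(2*(-2*(x - 2))) = 72.
Step 2. [6*(2*(-2*(x - 2))) = 72] leading coefficient 6: divide by 6. So div: 2*(-2*(x - 2)) = 12.
Step 3. [2*(-2*(x - 2)) = 12] divide by the outer 2 ⇒ div: -2*(x - 2) = 6.
Step 4. [-2*(x - 2) = 6] -2 out front; divide by -2. So div: x - 2 = -3.
Step 5. [x - 2 = -3] the outer -2 inverts by adding 2, so sub: x = -1.

Answer: x ∈ {-1}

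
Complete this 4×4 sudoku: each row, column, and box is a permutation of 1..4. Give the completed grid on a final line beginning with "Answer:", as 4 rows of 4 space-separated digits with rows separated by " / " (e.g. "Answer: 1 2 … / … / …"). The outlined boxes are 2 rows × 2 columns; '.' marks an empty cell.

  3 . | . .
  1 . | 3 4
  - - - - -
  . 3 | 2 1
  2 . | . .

Step 1. [r1c2∈{2,4}] in row 1, 4 fits only at r1c2. So r1c2=4.
Step 2. [r3c1∈{4}] only 4 remains possible at r3c1. So r3c1=4.
Step 3. [r4c4∈{3}] r4c4 has the single candidate 3. So r4c4=3.
Step 4. [r4c3∈{4}] r4c3 is down to just 4 ⇒ r4c3=4.
Step 5. [r1c3∈{1}] r1c3 has the single candidate 1. So r1c3=1.
Step 6. [r2c2∈{2}] nothing but 2 survives at r2c2. So r2c2=2.
Step 7. [r4c2∈{1}] nothing but 1 survives at r4c2. So r4c2=1.
Step 8. [r1c4∈{2}] only 2 remains possible at r1c4. So r1c4=2.

Answer: 3 4 1 2 / 1 2 3 4 / 4 3 2 1 / 2 1 4 3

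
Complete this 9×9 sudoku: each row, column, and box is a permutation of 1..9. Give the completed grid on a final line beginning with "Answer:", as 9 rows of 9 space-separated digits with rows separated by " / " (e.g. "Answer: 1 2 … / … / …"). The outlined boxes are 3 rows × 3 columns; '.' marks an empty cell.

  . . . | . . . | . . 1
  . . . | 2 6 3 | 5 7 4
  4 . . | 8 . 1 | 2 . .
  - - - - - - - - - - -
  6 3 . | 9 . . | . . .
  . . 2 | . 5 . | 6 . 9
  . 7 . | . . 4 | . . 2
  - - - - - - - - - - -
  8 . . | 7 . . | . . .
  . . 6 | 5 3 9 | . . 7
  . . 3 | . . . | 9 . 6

Step 1. [r5c1∈{1}] only 1 remains possible at r5c1, so r5c1=1.
Step 2. [r4c9∈{5,8}] across col 9, 8 lands solely at r4c9 ⇒ r4c9=8.
Step 3. [r2c1∈{9}] nothing but 9 survives at r2c1 ⇒ r2c1=9.
Step 4. [r8c1∈{2}] nothing but 2 survives at r8c1 ⇒ r8c1=2.
Step 5. [r6c1∈{5}] r6c1 has the single candidate 5, so r6c1=5.
Step 6. [r7c9∈{3,5}] in col 9, 5 fits only at r7c9. So r7c9=5.
Step 7. [r5c6∈{7,8}] row 5 places 7 nowhere but r5c6, so r5c6=7.
Step 8. [r4c3∈{4}] r4c3 is down to just 4, so r4c3=4.
Step 9. [r5c8∈{3,4}] in row 5, 4 fits only at r5c8. So r5c8=4.
Step 10. [r9c2∈{1,4,5}] across row 9, 5 lands solely at r9c2. So r9c2=5.
Step 11. [r7c2∈{1,4,9}] col 2 places 9 nowhere but r7c2 ⇒ r7c2=9.
Step 12. [r7c3∈{1}] r7c3's peers cover all but 1 ⇒ r7c3=1.
Step 13. [r2c3∈{8}] r2c3 is down to just 8 ⇒ r2c3=8.
Step 14. [r1c1∈{3,7}] in col 1, 3 fits only at r1c1, so r1c1=3.
Step 15. [r4c6∈{2}] r4c6's peers cover all but 2 ⇒ r4c6=2.
Step 16. [r4c5∈{1}] r4c5 is down to just 1 ⇒ r4c5=1.
Step 17. [r9c6∈{8}] only 8 remains possible at r9c6. So r9c6=8.
Step 18. [r1c4∈{4}] only 4 remains possible at r1c4. So r1c4=4.
Step 19. [r9c5∈{2,4}] row 9 places 4 nowhere but r9c5, so r9c5=4.
Step 20. [r3c3∈{5,7}] across row 3, 5 lands solely at r3c3. So r3c3=5.
Step 21. [r9c8∈{1,2}] 2 has one home in row 9: r9c8, so r9c8=2.
Step 22. [r7c8∈{3}] r7c8 has the single candidate 3 ⇒ r7c8=3.
Step 23. [r3c2∈{6}] r3c2 is down to just 6. So r3c2=6.
Step 24. [r1c8∈{6,8,9}] in row 1, 6 fits only at r1c8 ⇒ r1c8=6.
Step 25. [r6c8∈{1}] nothing but 1 survives at r6c8. So r6c8=1.
Step 26. [r8c7∈{1,4,8}] in row 8, 1 fits only at r8c7. So r8c7=1.
Step 27. [r3c5∈{7,9}] across row 3, 7 lands solely at r3c5. So r3c5=7.
Step 28. [r6c7∈{3}] nothing but 3 survives at r6c7, so r6c7=3.
Step 29. [r7c5∈{2}] r7c5 has the single candidate 2 ⇒ r7c5=2.
Step 30. [r3c8∈{9}] only 9 remains possible at r3c8, so r3c8=9.
Step 31. [r8c8∈{8}] r8c8's peers cover all but 8 ⇒ r8c8=8.
Step 32. [r1c3∈{7}] nothing but 7 survives at r1c3 ⇒ r1c3=7.
Step 33. [r1c7∈{8}] nothing but 8 survives at r1c7. So r1c7=8.
Step 34. [r9c4∈{1}] r9c4's peers cover all but 1. So r9c4=1.
Step 35. [r8c2∈{4}] r8c2 is down to just 4. So r8c2=4.
Step 36. [r1c2∈{2}] r1c2 is down to just 2, so r1c2=2.
Step 37. [r6c4∈{6}] r6c4's peers cover all but 6, so r6c4=6.
Step 38. [r1c5∈{9}] r1c5 is down to just 9, so r1c5=9.
Step 39. [r4c8∈{5}] r4c8 has the single candidate 5 ⇒ r4c8=5.
Step 40. [r6c3∈{9}] r6c3 is down to just 9. So r6c3=9.
Step 41. [r7c6∈{6}] r7c6 is down to just 6 ⇒ r7c6=6.
Step 42. [r1c6∈{5}] r1c6's peers cover all but 5 ⇒ r1c6=5.
Step 43. [r9c1∈{7}] r9c1's peers cover all but 7, so r9c1=7.
Step 44. [r6c5∈{8}] r6c5's peers cover all but 8. So r6c5=8.
Step 45. [r7c7∈{4}] r7c7 is down to just 4, so r7c7=4.
Step 46. [r2c2∈{1}] r2c2 has the single candidate 1 ⇒ r2c2=1.
Step 47. [r3c9∈{3}] r3c9 has the single candidate 3. So r3c9=3.
Step 48. [r5c4∈{3}] only 3 remains possible at r5c4. So r5c4=3.
Step 49. [r4c7∈{7}] nothing but 7 survives at r4c7. So r4c7=7.
Step 50. [r5c2∈{8}] r5c2 is down to just 8, so r5c2=8.

Answer: 3 2 7 4 9 5 8 6 1 / 9 1 8 2 6 3 5 7 4 / 4 6 5 8 7 1 2 9 3 / 6 3 4 9 1 2 7 5 8 / 1 8 2 3 5 7 6 4 9 / 5 7 9 6 8 4 3 1 2 / 8 9 1 7 2 6 4 3 5 / 2 4 6 5 3 9 1 8 7 / 7 5 3 1 4 8 9 2 6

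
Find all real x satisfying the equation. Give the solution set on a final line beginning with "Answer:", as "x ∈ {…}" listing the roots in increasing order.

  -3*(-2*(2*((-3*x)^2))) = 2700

Step 1. [-3*(-2*(2*((-3*x)^2))) = 2700] LHS = -3·(…); ÷-3 both sides, so div: -2*(2*((-3*x)^2)) = -900.
Step 2. [-2*(2*((-3*x)^2)) = -900] -2·(inner) — divide through by -2, so div: 2*((-3*x)^2) = 450.
Step 3. [2*((-3*x)^2) = 450] 2·(inner) — divide through by 2. So div: (-3*x)^2 = 225.
Step 4. [(-3*x)^2 = 225] LHS squared, RHS 225 ≥ 0: apply √ (±) ⇒ sqrt: -3*x = 15 or -15.
Step 5. [-3*x = 15 or -15] -3 out front; divide by -3. So div: x = -5 or 5.

Answer: x ∈ {-5, 5}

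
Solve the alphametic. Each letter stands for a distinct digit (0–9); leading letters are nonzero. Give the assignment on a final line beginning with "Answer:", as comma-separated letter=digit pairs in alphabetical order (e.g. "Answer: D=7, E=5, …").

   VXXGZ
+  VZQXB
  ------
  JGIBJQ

Step 1. [col 1: Z + B ≡ Q (mod 10)] no forcing yet in column 1 (carry-in 0); B=7 is free and consistent — try it. So B=7.
Step 2. [col 1: Z + B ≡ Q (mod 10)] no forcing yet in column 1 (carry-in 0); Q=2 is free and consistent — try it, so Q=2.
Step 3. [J] J is the leading digit of a 6-digit sum of two 5-digit numbers; the final carry is exactly 1, so J=1.
Step 4. [col 1: Z + B ≡ Q (mod 10)] from column 1 (B=7, Q=2, carry-in 0, digits 1,2,7 already taken and all letters distinct): Z must equal 5 ⇒ Z=5.
Step 5. [col 2: G + X ≡ J (mod 10)] X=4 is one option consistent with column 2 (G + X ≡ J (mod 10), carry-in 1) — take it, so X=4.
Step 6. [col 2: G + X ≡ J (mod 10)] column 2: given X=4, J=1, carry-in 1, and digits 1,2,4,5,7 already taken and all letters distinct, G+X≡J (mod 10) forces G=6 ⇒ G=6.
Step 7. [col 4: X + Z ≡ I (mod 10)] column 4 reads X+Z+carry(0)=I with X=4, Z=5; with digits 1,2,4,5,6,7 already taken and all letters distinct, the only value for I is 9. So I=9.
Step 8. [col 5: V + V ≡ G (mod 10)] column 5 (V + V ≡ G (mod 10), carry-in 0) doesn't pin V yet; pick V=8 and continue ⇒ V=8.

Answer: B=7, G=6, I=9, J=1, Q=2, V=8, X=4, Z=5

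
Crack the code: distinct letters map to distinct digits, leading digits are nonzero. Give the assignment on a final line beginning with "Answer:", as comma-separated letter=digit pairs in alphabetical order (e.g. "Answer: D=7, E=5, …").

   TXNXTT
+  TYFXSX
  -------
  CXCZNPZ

Step 1. [col 1: T + X ≡ Z (mod 10)] several values work for Z in column 1 (T + X ≡ Z (mod 10), carry-in 0); try Z=9 ⇒ Z=9.
Step 2. [C] the sum has 7 digits but both addends have 6; that extra leading digit C is the final carry, namely 1, so C=1.
Step 3. [col 1: T + X ≡ Z (mod 10)] several values work for X in column 1 (T + X ≡ Z (mod 10), carry-in 0); try X=3 ⇒ X=3.
Step 4. [col 1: T + X ≡ Z (mod 10)] from column 1 (X=3, Z=9, carry-in 0, digits 1,3,9 already taken and all letters distinct): T must equal 6, so T=6.
Step 5. [col 2: T + S ≡ P (mod 10)] column 2 (T + S ≡ P (mod 10), carry-in 0) doesn't pin P yet; pick P=0 and continue, so P=0.
Step 6. [col 2: T + S ≡ P (mod 10)] column 2 reads T+S+carry(0)=P with T=6, P=0; with digits 0,1,3,6,9 already taken and all letters distinct, the only value for S is 4. So S=4.
Step 7. [col 3: X + X ≡ N (mod 10)] column 3: given X=3, carry-in 1, and digits 0,1,3,4,6,9 already taken and all letters distinct, X+X≡N (mod 10) forces N=7 ⇒ N=7.
Step 8. [col 4: N + F ≡ Z (mod 10)] in column 4 we have N+F≡Z with carry-in 0; given N=7, Z=9 and digits 0,1,3,4,6,7,9 already taken and all letters distinct, that pins F to 2 ⇒ F=2.
Step 9. [col 5: X + Y ≡ C (mod 10)] column 5: given X=3, C=1, carry-in 0, and digits 0,1,2,3,4,6,7,9 already taken and all letters distinct, X+Y≡C (mod 10) forces Y=8 ⇒ Y=8.

Answer: C=1, F=2, N=7, P=0, S=4, T=6, X=3, Y=8, Z=9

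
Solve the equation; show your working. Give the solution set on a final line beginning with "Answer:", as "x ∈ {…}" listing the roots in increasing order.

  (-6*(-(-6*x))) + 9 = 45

Step 1. [(-6*(-(-6*x))) + 9 = 45] peel the +9: subtract 9 from each side, so sub: -6*(-(-6*x)) = 36.
Step 2. [-6*(-(-6*x)) = 36] divide by the outer -6. So div: -(-6*x) = -6.
Step 3. [-(-6*x) = -6] LHS negated; negate both sides ⇒ neg: -6*x = 6.
Step 4. [-6*x = 6] leading coefficient -6: divide by -6, so div: x = -1.

Answer: x ∈ {-1}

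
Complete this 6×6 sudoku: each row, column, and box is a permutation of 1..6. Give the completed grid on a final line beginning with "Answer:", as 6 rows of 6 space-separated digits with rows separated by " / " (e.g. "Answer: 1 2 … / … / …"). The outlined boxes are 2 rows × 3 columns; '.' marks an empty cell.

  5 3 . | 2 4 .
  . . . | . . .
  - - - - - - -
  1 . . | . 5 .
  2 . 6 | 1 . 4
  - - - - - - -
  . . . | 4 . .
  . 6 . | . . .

Step 1. [r1c6∈{1,6}] across row 1, 6 lands solely at r1c6 ⇒ r1c6=6.
Step 2. [r3c3∈{3,4}] in box 3, 3 fits only at r3c3 ⇒ r3c3=3.
Step 3. [r1c3∈{1}] r1c3's peers cover all but 1. So r1c3=1.
Step 4. [r5c2∈{1,2,5}] col 2 places 1 nowhere but r5c2 ⇒ r5c2=1.
Step 5. [r5c1∈{3}] only 3 remains possible at r5c1 ⇒ r5c1=3.
Step 6. [r4c5∈{3}] r4c5's peers cover all but 3, so r4c5=3.
Step 7. [r6c1∈{4}] only 4 remains possible at r6c1 ⇒ r6c1=4.
Step 8. [r2c3∈{2,4}] col 3 places 4 nowhere but r2c3, so r2c3=4.
Step 9. [r2c5∈{1}] only 1 remains possible at r2c5, so r2c5=1.
Step 10. [r6c5∈{2}] r6c5 has the single candidate 2 ⇒ r6c5=2.
Step 11. [r5c6∈{5}] r5c6 has the single candidate 5, so r5c6=5.
Step 12. [r6c4∈{3}] r6c4 is down to just 3. So r6c4=3.
Step 13. [r5c3∈{2}] r5c3 is down to just 2 ⇒ r5c3=2.
Step 14. [r2c4∈{5}] only 5 remains possible at r2c4, so r2c4=5.
Step 15. [r3c4∈{6}] r3c4's peers cover all but 6. So r3c4=6.
Step 16. [r2c1∈{6}] only 6 remains possible at r2c1, so r2c1=6.
Step 17. [r6c6∈{1}] r6c6 is down to just 1, so r6c6=1.
Step 18. [r3c6∈{2}] r3c6 has the single candidate 2. So r3c6=2.
Step 19. [r6c3∈{5}] r6c3 is down to just 5. So r6c3=5.
Step 20. [r5c5∈{6}] r5c5 is down to just 6, so r5c5=6.
Step 21. [r3c2∈{4}] r3c2 has the single candidate 4, so r3c2=4.
Step 22. [r2c6∈{3}] r2c6 has the single candidate 3, so r2c6=3.
Step 23. [r2c2∈{2}] only 2 remains possible at r2c2, so r2c2=2.
Step 24. [r4c2∈{5}] r4c2's peers cover all but 5 ⇒ r4c2=5.

Answer: 5 3 1 2 4 6 / 6 2 4 5 1 3 / 1 4 3 6 5 2 / 2 5 6 1 3 4 / 3 1 2 4 6 5 / 4 6 5 3 2 1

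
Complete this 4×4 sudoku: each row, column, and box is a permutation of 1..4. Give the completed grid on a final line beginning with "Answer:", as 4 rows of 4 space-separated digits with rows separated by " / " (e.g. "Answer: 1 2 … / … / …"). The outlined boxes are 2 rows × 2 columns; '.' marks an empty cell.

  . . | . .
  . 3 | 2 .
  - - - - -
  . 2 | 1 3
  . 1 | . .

Step 1. [r1c2∈{4}] nothing but 4 survives at r1c2. So r1c2=4.
Step 2. [r2c4∈{1,4}] row 2 places 4 nowhere but r2c4. So r2c4=4.
Step 3. [r3c1∈{4}] only 4 remains possible at r3c1, so r3c1=4.
Step 4. [r1c1∈{1,2}] in row 1, 2 fits only at r1c1, so r1c1=2.
Step 5. [r4c4∈{2}] nothing but 2 survives at r4c4, so r4c4=2.
Step 6. [r2c1∈{1}] nothing but 1 survives at r2c1. So r2c1=1.
Step 7. [r4c3∈{4}] r4c3 has the single candidate 4. So r4c3=4.
Step 8. [r4c1∈{3}] r4c1 has the single candidate 3 ⇒ r4c1=3.
Step 9. [r1c3∈{3}] r1c3 has the single candidate 3, so r1c3=3.
Step 10. [r1c4∈{1}] r1c4 is down to just 1. So r1c4=1.

Answer: 2 4 3 1 / 1 3 2 4 / 4 2 1 3 / 3 1 4 2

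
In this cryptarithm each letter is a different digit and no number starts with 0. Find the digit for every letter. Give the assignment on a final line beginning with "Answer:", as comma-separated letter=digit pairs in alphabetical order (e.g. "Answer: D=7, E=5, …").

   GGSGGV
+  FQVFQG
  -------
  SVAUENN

Step 1. [col 1: V + G ≡ N (mod 10)] column 1 (V + G ≡ N (mod 10), carry-in 0) doesn't pin N yet; pick N=0 and continue ⇒ N=0.
Step 2. [S] adding two 6-digit numbers gives at most 6+1 digits, and here it does — S is that final carry and must be 1 ⇒ S=1.
Step 3. [col 1: V + G ≡ N (mod 10)] several values work for V in column 1 (V + G ≡ N (mod 10), carry-in 0); try V=3. So V=3.
Step 4. [col 1: V + G ≡ N (mod 10)] from column 1 (V=3, N=0, carry-in 0, digits 0,1,3 already taken and all letters distinct): G must equal 7 ⇒ G=7.
Step 5. [col 2: G + Q ≡ N (mod 10)] from column 2 (G=7, N=0, carry-in 1, digits 0,1,3,7 already taken and all letters distinct): Q must equal 2. So Q=2.
Step 6. [col 3: G + F ≡ E (mod 10)] F=6 is one option consistent with column 3 (G + F ≡ E (mod 10), carry-in 1) — take it. So F=6.
Step 7. [col 3: G + F ≡ E (mod 10)] column 3 reads G+F+carry(1)=E with G=7, F=6; with digits 0,1,2,3,6,7 already taken and all letters distinct, the only value for E is 4. So E=4.
Step 8. [col 4: S + V ≡ U (mod 10)] from column 4 (S=1, V=3, carry-in 1, digits 0,1,2,3,4,6,7 already taken and all letters distinct): U must equal 5. So U=5.
Step 9. [col 5: G + Q ≡ A (mod 10)] from column 5 (G=7, Q=2, carry-in 0, digits 0,1,2,3,4,5,6,7 already taken and all letters distinct): A must equal 9. So A=9.

Answer: A=9, E=4, F=6, G=7, N=0, Q=2, S=1, U=5, V=3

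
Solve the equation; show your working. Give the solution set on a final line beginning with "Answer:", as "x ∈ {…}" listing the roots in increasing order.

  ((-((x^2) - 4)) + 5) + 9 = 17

Step 1. [((-((x^2) - 4)) + 5) + 9 = 17] subtract 9: x sits inside (… + 9), so sub: (-((x^2) - 4)) + 5 = 8.
Step 2. [(-((x^2) - 4)) + 5 = 8] peel the +5: subtract 5 from each side, so sub: -((x^2) - 4) = 3.
Step 3. [-((x^2) - 4) = 3] leading − — multiply by −1, so neg: (x^2) - 4 = -3.
Step 4. [(x^2) - 4 = -3] 4 comes off first (add 4). So sub: x^2 = 1.
Step 5. [x^2 = 1] √ both sides: 1 ≥ 0 gives two branches, so sqrt: x = 1 or -1.

Answer: x ∈ {-1, 1}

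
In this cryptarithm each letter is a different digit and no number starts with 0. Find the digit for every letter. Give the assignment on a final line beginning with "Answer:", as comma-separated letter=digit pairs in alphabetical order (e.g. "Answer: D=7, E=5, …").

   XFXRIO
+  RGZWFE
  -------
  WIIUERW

Step 1. [col 1: O + E ≡ W (mod 10)] several values work for W in column 1 (O + E ≡ W (mod 10), carry-in 0); try W=1, so W=1.
Step 2. [col 1: O + E ≡ W (mod 10)] column 1 (O + E ≡ W (mod 10), carry-in 0) doesn't pin O yet; pick O=6 and continue ⇒ O=6.
Step 3. [col 1: O + E ≡ W (mod 10)] column 1: given O=6, W=1, carry-in 0, and digits 1,6 already taken and all letters distinct, O+E≡W (mod 10) forces E=5, so E=5.
Step 4. [col 2: I + F ≡ R (mod 10)] column 2 (I + F ≡ R (mod 10), carry-in 1) doesn't pin I yet; pick I=3 and continue, so I=3.
Step 5. [col 2: I + F ≡ R (mod 10)] several values work for F in column 2 (I + F ≡ R (mod 10), carry-in 1); try F=0, so F=0.
Step 6. [col 2: I + F ≡ R (mod 10)] from column 2 (I=3, F=0, carry-in 1, digits 0,1,3,5,6 already taken and all letters distinct): R must equal 4. So R=4.
Step 7. [col 4: X + Z ≡ U (mod 10)] several values work for Z in column 4 (X + Z ≡ U (mod 10), carry-in 0); try Z=8 ⇒ Z=8.
Step 8. [col 4: X + Z ≡ U (mod 10)] column 4: given Z=8, carry-in 0, and digits 0,1,3,4,5,6,8 already taken and all letters distinct, X+Z≡U (mod 10) forces U=7 ⇒ U=7.
Step 9. [col 4: X + Z ≡ U (mod 10)] from column 4 (Z=8, U=7, carry-in 0, digits 0,1,3,4,5,6,7,8 already taken and all letters distinct): X must equal 9 ⇒ X=9.
Step 10. [col 5: F + G ≡ I (mod 10)] column 5: given F=0, I=3, carry-in 1, and digits 0,1,3,4,5,6,7,8,9 already taken and all letters distinct, F+G≡I (mod 10) forces G=2. So G=2.

Answer: E=5, F=0, G=2, I=3, O=6, R=4, U=7, W=1, X=9, Z=8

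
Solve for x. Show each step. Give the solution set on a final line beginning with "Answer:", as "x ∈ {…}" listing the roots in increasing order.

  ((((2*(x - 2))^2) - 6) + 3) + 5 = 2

Step 1. [((((2*(x - 2))^2) - 6) + 3) + 5 = 2] peel the +5: subtract 5 from each side ⇒ sub: (((2*(x - 2))^2) - 6) + 3 = -3.
Step 2. [(((2*(x - 2))^2) - 6) + 3 = -3] 3 comes off first (subtract 3) ⇒ sub: ((2*(x - 2))^2) - 6 = -6.
Step 3. [((2*(x - 2))^2) - 6 = -6] -6 is outermost — add 6 both sides. So sub: (2*(x - 2))^2 = 0.
Step 4. [(2*(x - 2))^2 = 0] LHS squared, RHS 0 ≥ 0: apply √ (±), so sqrt: 2*(x - 2) = 0.
Step 5. [2*(x - 2) = 0] 2 out front; divide by 2. So div: x - 2 = 0.
Step 6. [x - 2 = 0] 2 comes off first (add 2). So sub: x = 2.

Answer: x ∈ {2}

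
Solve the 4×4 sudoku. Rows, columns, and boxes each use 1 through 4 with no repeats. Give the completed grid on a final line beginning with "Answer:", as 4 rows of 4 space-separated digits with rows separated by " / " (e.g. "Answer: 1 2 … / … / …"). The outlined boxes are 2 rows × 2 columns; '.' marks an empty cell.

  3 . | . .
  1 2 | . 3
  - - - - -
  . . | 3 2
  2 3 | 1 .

Step 1. [r1c2∈{4}] r1c2 is down to just 4 ⇒ r1c2=4.
Step 2. [r1c4∈{1}] only 1 remains possible at r1c4, so r1c4=1.
Step 3. [r2c3∈{4}] nothing but 4 survives at r2c3. So r2c3=4.
Step 4. [r3c1∈{4}] nothing but 4 survives at r3c1 ⇒ r3c1=4.
Step 5. [r3c2∈{1}] r3c2 is down to just 1. So r3c2=1.
Step 6. [r4c4∈{4}] nothing but 4 survives at r4c4. So r4c4=4.
Step 7. [r1c3∈{2}] nothing but 2 survives at r1c3, so r1c3=2.

Answer: 3 4 2 1 / 1 2 4 3 / 4 1 3 2 / 2 3 1 4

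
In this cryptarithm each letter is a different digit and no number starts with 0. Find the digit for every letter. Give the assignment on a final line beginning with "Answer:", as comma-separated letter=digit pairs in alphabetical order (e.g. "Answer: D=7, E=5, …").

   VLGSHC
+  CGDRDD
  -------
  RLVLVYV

Step 1. [col 1: C + D ≡ V (mod 10)] no forcing yet in column 1 (carry-in 0); C=3 is free and consistent — try it, so C=3.
Step 2. [col 1: C + D ≡ V (mod 10)] V=7 is one option consistent with column 1 (C + D ≡ V (mod 10), carry-in 0) — take it. So V=7.
Step 3. [R] the sum has 7 digits but both addends have 6; that extra leading digit R is the final carry, namely 1, so R=1.
Step 4. [col 1: C + D ≡ V (mod 10)] column 1 reads C+D+carry(0)=V with C=3, V=7; with digits 1,3,7 already taken and all letters distinct, the only value for D is 4 ⇒ D=4.
Step 5. [col 2: H + D ≡ Y (mod 10)] Y=2 is one option consistent with column 2 (H + D ≡ Y (mod 10), carry-in 0) — take it, so Y=2.
Step 6. [col 2: H + D ≡ Y (mod 10)] column 2 reads H+D+carry(0)=Y with D=4, Y=2; with digits 1,2,3,4,7 already taken and all letters distinct, the only value for H is 8. So H=8.
Step 7. [col 3: S + R ≡ V (mod 10)] column 3: given R=1, V=7, carry-in 1, and digits 1,2,3,4,7,8 already taken and all letters distinct, S+R≡V (mod 10) forces S=5 ⇒ S=5.
Step 8. [col 4: G + D ≡ L (mod 10)] in column 4 we have G+D≡L with carry-in 0; given D=4 and digits 1,2,3,4,5,7,8 already taken and all letters distinct, that pins G to 6 ⇒ G=6.
Step 9. [col 4: G + D ≡ L (mod 10)] in column 4 we have G+D≡L with carry-in 0; given G=6, D=4 and digits 1,2,3,4,5,6,7,8 already taken and all letters distinct, that pins L to 0. So L=0.

Answer: C=3, D=4, G=6, H=8, L=0, R=1, S=5, V=7, Y=2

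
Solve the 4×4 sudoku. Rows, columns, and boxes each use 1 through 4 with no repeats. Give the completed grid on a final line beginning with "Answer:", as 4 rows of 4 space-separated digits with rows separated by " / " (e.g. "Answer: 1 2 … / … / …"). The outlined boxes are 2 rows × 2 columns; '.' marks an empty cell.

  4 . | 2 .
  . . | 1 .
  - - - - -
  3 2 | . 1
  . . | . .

Step 1. [r4c2∈{1,4}] in col 2, 4 fits only at r4c2 ⇒ r4c2=4.
Step 2. [r1c4∈{3}] only 3 remains possible at r1c4 ⇒ r1c4=3.
Step 3. [r2c2∈{3}] r2c2 is down to just 3, so r2c2=3.
Step 4. [r4c3∈{3}] r4c3 is down to just 3, so r4c3=3.
Step 5. [r3c3∈{4}] only 4 remains possible at r3c3, so r3c3=4.
Step 6. [r4c4∈{2}] nothing but 2 survives at r4c4, so r4c4=2.
Step 7. [r2c1∈{2}] only 2 remains possible at r2c1. So r2c1=2.
Step 8. [r4c1∈{1}] nothing but 1 survives at r4c1 ⇒ r4c1=1.
Step 9. [r1c2∈{1}] only 1 remains possible at r1c2, so r1c2=1.
Step 10. [r2c4∈{4}] r2c4 is down to just 4 ⇒ r2c4=4.

Answer: 4 1 2 3 / 2 3 1 4 / 3 2 4 1 / 1 4 3 2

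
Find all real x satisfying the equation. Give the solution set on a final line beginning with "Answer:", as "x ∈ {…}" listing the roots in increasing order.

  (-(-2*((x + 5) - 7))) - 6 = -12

Step 1. [(-(-2*((x + 5) - 7))) - 6 = -12] add 6: x sits inside (… - 6), so sub: -(-2*((x + 5) - 7)) = -6.
Step 2. [-(-2*((x + 5) - 7)) = -6] LHS negated; negate both sides, so neg: -2*((x + 5) - 7) = 6.
Step 3. [-2*((x + 5) - 7) = 6] -2·(inner) — divide through by -2, so div: (x + 5) - 7 = -3.
Step 4. [(x + 5) - 7 = -3] 7 comes off first (add 7). So sub: x + 5 = 4.
Step 5. [x + 5 = 4] the outer +5 inverts by subtracting 5. So sub: x = -1.

Answer: x ∈ {-1}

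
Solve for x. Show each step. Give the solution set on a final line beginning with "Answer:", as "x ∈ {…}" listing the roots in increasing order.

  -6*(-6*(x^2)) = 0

Step 1. [-6*(-6*(x^2)) = 0] leading coefficient -6: divide by -6 ⇒ div: -6*(x^2) = 0.
Step 2. [-6*(x^2) = 0] leading coefficient -6: divide by -6 ⇒ div: x^2 = 0.
Step 3. [x^2 = 0] LHS squared, RHS 0 ≥ 0: apply √ (±), so sqrt: x = 0.

Answer: x ∈ {0}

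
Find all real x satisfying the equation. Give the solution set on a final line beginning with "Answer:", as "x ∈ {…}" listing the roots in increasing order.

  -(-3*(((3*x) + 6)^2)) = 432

Step 1. [-(-3*(((3*x) + 6)^2)) = 432] flip signs both sides, so neg: -3*(((3*x) + 6)^2) = -432.
Step 2. [-3*(((3*x) + 6)^2) = -432] LHS = -3·(…); ÷-3 both sides. So div: ((3*x) + 6)^2 = 144.
Step 3. [((3*x) + 6)^2 = 144] LHS squared, RHS 144 ≥ 0: apply √ (±), so sqrt: (3*x) + 6 = 12 or -12.
Step 4. [(3*x) + 6 = 12 or -12] common factor 3 (LHS and 12 or -12) — divide through, so factor: x + 2 = 4 or -4.
Step 5. [x + 2 = 4 or -4] +2 is outermost — subtract 2 both sides, so sub: x = 2 or -6.

Answer: x ∈ {-6, 2}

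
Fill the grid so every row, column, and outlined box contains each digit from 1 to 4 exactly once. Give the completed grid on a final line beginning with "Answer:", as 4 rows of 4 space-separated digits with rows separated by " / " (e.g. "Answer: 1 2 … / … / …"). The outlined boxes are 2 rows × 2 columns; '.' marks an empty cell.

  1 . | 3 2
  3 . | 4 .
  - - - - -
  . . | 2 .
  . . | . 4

Step 1. [r4c2∈{1,2,3}] r4c2 is the only open cell in row 4 admitting 3. So r4c2=3.
Step 2. [r3c2∈{1,4}] r3c2 is the only open cell in col 2 admitting 1. So r3c2=1.
Step 3. [r3c4∈{3}] r3c4 is down to just 3. So r3c4=3.
Step 4. [r4c1∈{2}] r4c1 has the single candidate 2 ⇒ r4c1=2.
Step 5. [r4c3∈{1}] only 1 remains possible at r4c3, so r4c3=1.
Step 6. [r2c2∈{2}] nothing but 2 survives at r2c2. So r2c2=2.
Step 7. [r1c2∈{4}] only 4 remains possible at r1c2. So r1c2=4.
Step 8. [r2c4∈{1}] only 1 remains possible at r2c4, so r2c4=1.
Step 9. [r3c1∈{4}] nothing but 4 survives at r3c1. So r3c1=4.

Answer: 1 4 3 2 / 3 2 4 1 / 4 1 2 3 / 2 3 1 4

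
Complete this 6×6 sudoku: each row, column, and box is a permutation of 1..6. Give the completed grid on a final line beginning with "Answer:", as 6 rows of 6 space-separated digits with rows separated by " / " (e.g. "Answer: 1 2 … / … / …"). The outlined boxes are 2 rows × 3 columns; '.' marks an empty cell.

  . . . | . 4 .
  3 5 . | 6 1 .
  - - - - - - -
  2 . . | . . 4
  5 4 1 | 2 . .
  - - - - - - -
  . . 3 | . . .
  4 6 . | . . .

Step 1. [r3c4∈{1,3,5}] across row 3, 1 lands solely at r3c4 ⇒ r3c4=1.
Step 2. [r3c5∈{3,5,6}] across row 3, 5 lands solely at r3c5 ⇒ r3c5=5.
Step 3. [r6c6∈{1,2,3,5}] across row 6, 1 lands solely at r6c6 ⇒ r6c6=1.
Step 4. [r2c6∈{2}] r2c6 has the single candidate 2. So r2c6=2.
Step 5. [r1c1∈{1,6}] in col 1, 6 fits only at r1c1 ⇒ r1c1=6.
Step 6. [r1c2∈{1,2}] across row 1, 1 lands solely at r1c2 ⇒ r1c2=1.
Step 7. [r6c3∈{2,5}] across col 3, 5 lands solely at r6c3 ⇒ r6c3=5.
Step 8. [r6c5∈{2,3}] across row 6, 2 lands solely at r6c5, so r6c5=2.
Step 9. [r5c5∈{6}] r5c5's peers cover all but 6. So r5c5=6.
Step 10. [r5c6∈{5}] r5c6 has the single candidate 5. So r5c6=5.
Step 11. [r1c6∈{3}] nothing but 3 survives at r1c6. So r1c6=3.
Step 12. [r2c3∈{4}] r2c3's peers cover all but 4, so r2c3=4.
Step 13. [r4c5∈{3}] nothing but 3 survives at r4c5 ⇒ r4c5=3.
Step 14. [r4c6∈{6}] r4c6 has the single candidate 6, so r4c6=6.
Step 15. [r5c4∈{4}] r5c4 is down to just 4 ⇒ r5c4=4.
Step 16. [r3c2∈{3}] nothing but 3 survives at r3c2. So r3c2=3.
Step 17. [r1c3∈{2}] r1c3 is down to just 2 ⇒ r1c3=2.
Step 18. [r5c1∈{1}] nothing but 1 survives at r5c1. So r5c1=1.
Step 19. [r6c4∈{3}] r6c4 has the single candidate 3 ⇒ r6c4=3.
Step 20. [r3c3∈{6}] r3c3 is down to just 6. So r3c3=6.
Step 21. [r1c4∈{5}] only 5 remains possible at r1c4, so r1c4=5.
Step 22. [r5c2∈{2}] r5c2's peers cover all but 2, so r5c2=2.

Answer: 6 1 2 5 4 3 / 3 5 4 6 1 2 / 2 3 6 1 5 4 / 5 4 1 2 3 6 / 1 2 3 4 6 5 / 4 6 5 3 2 1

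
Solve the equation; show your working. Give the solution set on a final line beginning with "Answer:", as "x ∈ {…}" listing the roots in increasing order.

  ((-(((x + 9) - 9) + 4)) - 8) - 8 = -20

Step 1. [((-(((x + 9) - 9) + 4)) - 8) - 8 = -20] 8 comes off first (add 8), so sub: (-(((x + 9) - 9) + 4)) - 8 = -12.
Step 2. [(-(((x + 9) - 9) + 4)) - 8 = -12] the outer -8 inverts by adding 8, so sub: -(((x + 9) - 9) + 4) = -4.
Step 3. [-(((x + 9) - 9) + 4) = -4] flip signs both sides ⇒ neg: ((x + 9) - 9) + 4 = 4.
Step 4. [((x + 9) - 9) + 4 = 4] peel the +4: subtract 4 from each side, so sub: (x + 9) - 9 = 0.
Step 5. [(x + 9) - 9 = 0] add 9: x sits inside (… - 9), so sub: x + 9 = 9.
Step 6. [x + 9 = 9] 9 comes off first (subtract 9). So sub: x = 0.

Answer: x ∈ {0}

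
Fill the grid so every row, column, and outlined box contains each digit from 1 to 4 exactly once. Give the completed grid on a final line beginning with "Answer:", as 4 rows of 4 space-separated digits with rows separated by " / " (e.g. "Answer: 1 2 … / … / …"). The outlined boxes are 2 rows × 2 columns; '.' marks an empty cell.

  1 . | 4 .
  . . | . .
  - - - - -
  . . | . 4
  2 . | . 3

Step 1. [r2c3∈{1,2,3}] across col 3, 3 lands solely at r2c3, so r2c3=3.
Step 2. [r4c2∈{1,4}] r4c2 is the only open cell in row 4 admitting 4, so r4c2=4.
Step 3. [r2c2∈{2}] r2c2 is down to just 2 ⇒ r2c2=2.
Step 4. [r3c2∈{1,3}] col 2 places 1 nowhere but r3c2. So r3c2=1.
Step 5. [r3c3∈{2}] r3c3's peers cover all but 2, so r3c3=2.
Step 6. [r4c3∈{1}] r4c3 has the single candidate 1. So r4c3=1.
Step 7. [r1c4∈{2}] r1c4's peers cover all but 2. So r1c4=2.
Step 8. [r2c1∈{4}] r2c1 is down to just 4, so r2c1=4.
Step 9. [r2c4∈{1}] r2c4 has the single candidate 1. So r2c4=1.
Step 10. [r1c2∈{3}] r1c2's peers cover all but 3 ⇒ r1c2=3.
Step 11. [r3c1∈{3}] r3c1 is down to just 3. So r3c1=3.

Answer: 1 3 4 2 / 4 2 3 1 / 3 1 2 4 / 2 4 1 3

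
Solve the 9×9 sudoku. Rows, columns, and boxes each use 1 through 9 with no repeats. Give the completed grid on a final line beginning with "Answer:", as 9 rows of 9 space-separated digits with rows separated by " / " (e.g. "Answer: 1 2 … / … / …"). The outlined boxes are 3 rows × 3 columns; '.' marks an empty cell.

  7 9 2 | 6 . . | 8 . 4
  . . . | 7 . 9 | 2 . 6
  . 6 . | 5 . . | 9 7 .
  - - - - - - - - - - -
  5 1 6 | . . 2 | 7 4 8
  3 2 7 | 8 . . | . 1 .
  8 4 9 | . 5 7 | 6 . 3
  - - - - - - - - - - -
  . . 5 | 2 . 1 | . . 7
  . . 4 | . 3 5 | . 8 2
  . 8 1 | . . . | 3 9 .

Step 1. [r3c6∈{3,4,8}] in col 6, 8 fits only at r3c6, so r3c6=8.
Step 2. [r9c4∈{4}] nothing but 4 survives at r9c4 ⇒ r9c4=4.
Step 3. [r9c6∈{6}] nothing but 6 survives at r9c6 ⇒ r9c6=6.
Step 4. [r4c5∈{9}] r4c5 is down to just 9 ⇒ r4c5=9.
Step 5. [r7c1∈{6,9}] r7c1 is the only open cell in row 7 admitting 9, so r7c1=9.
Step 6. [r3c3∈{3}] r3c3's peers cover all but 3, so r3c3=3.
Step 7. [r1c5∈{1}] nothing but 1 survives at r1c5, so r1c5=1.
Step 8. [r2c5∈{4}] r2c5's peers cover all but 4 ⇒ r2c5=4.
Step 9. [r2c8∈{3,5}] row 2 places 3 nowhere but r2c8. So r2c8=3.
Step 10. [r5c7∈{5}] nothing but 5 survives at r5c7. So r5c7=5.
Step 11. [r3c9∈{1}] nothing but 1 survives at r3c9 ⇒ r3c9=1.
Step 12. [r5c6∈{4}] r5c6's peers cover all but 4, so r5c6=4.
Step 13. [r8c4∈{9}] r8c4 has the single candidate 9. So r8c4=9.
Step 14. [r2c2∈{5}] r2c2 has the single candidate 5 ⇒ r2c2=5.
Step 15. [r3c1∈{4}] nothing but 4 survives at r3c1. So r3c1=4.
Step 16. [r6c4∈{1}] only 1 remains possible at r6c4 ⇒ r6c4=1.
Step 17. [r9c5∈{7}] only 7 remains possible at r9c5 ⇒ r9c5=7.
Step 18. [r7c8∈{6}] r7c8's peers cover all but 6, so r7c8=6.
Step 19. [r7c5∈{8}] nothing but 8 survives at r7c5, so r7c5=8.
Step 20. [r4c4∈{3}] nothing but 3 survives at r4c4, so r4c4=3.
Step 21. [r8c7∈{1}] nothing but 1 survives at r8c7 ⇒ r8c7=1.
Step 22. [r5c5∈{6}] only 6 remains possible at r5c5. So r5c5=6.
Step 23. [r2c1∈{1}] r2c1 has the single candidate 1, so r2c1=1.
Step 24. [r2c3∈{8}] r2c3's peers cover all but 8, so r2c3=8.
Step 25. [r1c6∈{3}] nothing but 3 survives at r1c6, so r1c6=3.
Step 26. [r5c9∈{9}] nothing but 9 survives at r5c9. So r5c9=9.
Step 27. [r1c8∈{5}] r1c8 is down to just 5. So r1c8=5.
Step 28. [r9c9∈{5}] r9c9's peers cover all but 5. So r9c9=5.
Step 29. [r9c1∈{2}] r9c1's peers cover all but 2, so r9c1=2.
Step 30. [r8c1∈{6}] r8c1's peers cover all but 6 ⇒ r8c1=6.
Step 31. [r7c7∈{4}] nothing but 4 survives at r7c7 ⇒ r7c7=4.
Step 32. [r3c5∈{2}] r3c5 has the single candidate 2. So r3c5=2.
Step 33. [r6c8∈{2}] r6c8 is down to just 2, so r6c8=2.
Step 34. [r8c2∈{7}] r8c2 is down to just 7, so r8c2=7.
Step 35. [r7c2∈{3}] r7c2's peers cover all but 3. So r7c2=3.

Answer: 7 9 2 6 1 3 8 5 4 / 1 5 8 7 4 9 2 3 6 / 4 6 3 5 2 8 9 7 1 / 5 1 6 3 9 2 7 4 8 / 3 2 7 8 6 4 5 1 9 / 8 4 9 1 5 7 6 2 3 / 9 3 5 2 8 1 4 6 7 / 6 7 4 9 3 5 1 8 2 / 2 8 1 4 7 6 3 9 5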